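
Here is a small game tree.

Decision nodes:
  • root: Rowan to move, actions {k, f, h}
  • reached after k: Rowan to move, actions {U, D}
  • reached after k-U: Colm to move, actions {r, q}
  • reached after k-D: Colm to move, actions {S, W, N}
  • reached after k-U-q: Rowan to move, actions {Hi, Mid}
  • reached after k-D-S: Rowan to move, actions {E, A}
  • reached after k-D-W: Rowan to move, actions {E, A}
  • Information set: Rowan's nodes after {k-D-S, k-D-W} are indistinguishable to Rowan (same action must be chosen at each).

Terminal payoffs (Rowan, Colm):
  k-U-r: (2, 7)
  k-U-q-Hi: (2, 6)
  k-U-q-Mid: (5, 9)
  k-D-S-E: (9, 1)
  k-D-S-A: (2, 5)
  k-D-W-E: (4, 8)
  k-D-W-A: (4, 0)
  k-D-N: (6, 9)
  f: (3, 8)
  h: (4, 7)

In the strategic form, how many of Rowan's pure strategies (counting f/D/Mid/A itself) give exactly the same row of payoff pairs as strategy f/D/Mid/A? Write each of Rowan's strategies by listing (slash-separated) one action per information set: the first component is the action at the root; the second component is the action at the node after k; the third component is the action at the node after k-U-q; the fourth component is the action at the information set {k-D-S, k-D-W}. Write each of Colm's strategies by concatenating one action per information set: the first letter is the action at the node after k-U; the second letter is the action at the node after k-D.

Row for f/D/Mid/A (columns rS, rW, rN, qS, qW, qN): (3,8) (3,8) (3,8) (3,8) (3,8) (3,8).
Under f/D/Mid/A, Rowan's choice at the node after k and at the node after k-U-q and at the information set {k-D-S, k-D-W} can never be reached regardless of what Colm does, so varying those choices leaves every outcome unchanged.
Holding the reachable choices fixed and varying the unreachable ones freely already gives 2 × 2 × 2 = 8 equivalent strategies.
No other strategy reproduces this row, so those 8 are the full class: f/U/Hi/E, f/U/Hi/A, f/U/Mid/E, f/U/Mid/A, f/D/Hi/E, f/D/Hi/A, f/D/Mid/E, f/D/Mid/A.

8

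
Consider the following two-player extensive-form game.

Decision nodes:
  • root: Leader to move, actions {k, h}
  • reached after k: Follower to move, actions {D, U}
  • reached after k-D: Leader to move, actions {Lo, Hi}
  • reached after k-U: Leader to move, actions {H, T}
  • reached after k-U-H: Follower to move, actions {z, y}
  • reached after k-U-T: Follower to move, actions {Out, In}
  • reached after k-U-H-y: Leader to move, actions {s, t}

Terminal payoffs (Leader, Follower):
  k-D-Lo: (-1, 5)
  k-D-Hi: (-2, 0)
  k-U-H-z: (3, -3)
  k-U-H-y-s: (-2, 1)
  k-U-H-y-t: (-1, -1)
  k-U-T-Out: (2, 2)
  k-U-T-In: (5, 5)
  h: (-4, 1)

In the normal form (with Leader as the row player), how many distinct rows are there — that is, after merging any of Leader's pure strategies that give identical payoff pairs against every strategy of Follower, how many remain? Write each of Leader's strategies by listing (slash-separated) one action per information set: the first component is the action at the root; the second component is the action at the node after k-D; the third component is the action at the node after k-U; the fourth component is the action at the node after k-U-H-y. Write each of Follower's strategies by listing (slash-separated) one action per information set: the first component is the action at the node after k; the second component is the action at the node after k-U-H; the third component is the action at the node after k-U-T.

Leader has 16 pure strategies: k/Lo/H/s, k/Lo/H/t, k/Lo/T/s, k/Lo/T/t, k/Hi/H/s, k/Hi/H/t, k/Hi/T/s, k/Hi/T/t, h/Lo/H/s, h/Lo/H/t, h/Lo/T/s, h/Lo/T/t, h/Hi/H/s, h/Hi/H/t, h/Hi/T/s, h/Hi/T/t. Columns: D/z/Out, D/z/In, D/y/Out, D/y/In, U/z/Out, U/z/In, U/y/Out, U/y/In.
{k/Lo/H/s} → row (-1,5) (-1,5) (-1,5) (-1,5) (3,-3) (3,-3) (-2,1) (-2,1)
{k/Lo/H/t} → row (-1,5) (-1,5) (-1,5) (-1,5) (3,-3) (3,-3) (-1,-1) (-1,-1)
{k/Lo/T/s, k/Lo/T/t} → row (-1,5) (-1,5) (-1,5) (-1,5) (2,2) (5,5) (2,2) (5,5)
{k/Hi/H/s} → row (-2,0) (-2,0) (-2,0) (-2,0) (3,-3) (3,-3) (-2,1) (-2,1)
{k/Hi/H/t} → row (-2,0) (-2,0) (-2,0) (-2,0) (3,-3) (3,-3) (-1,-1) (-1,-1)
{k/Hi/T/s, k/Hi/T/t} → row (-2,0) (-2,0) (-2,0) (-2,0) (2,2) (5,5) (2,2) (5,5)
{h/Lo/H/s, h/Lo/H/t, h/Lo/T/s, h/Lo/T/t, h/Hi/H/s, h/Hi/H/t, h/Hi/T/s, h/Hi/T/t} → row (-4,1) (-4,1) (-4,1) (-4,1) (-4,1) (-4,1) (-4,1) (-4,1)
That's 7 distinct rows out of 16 strategies.

7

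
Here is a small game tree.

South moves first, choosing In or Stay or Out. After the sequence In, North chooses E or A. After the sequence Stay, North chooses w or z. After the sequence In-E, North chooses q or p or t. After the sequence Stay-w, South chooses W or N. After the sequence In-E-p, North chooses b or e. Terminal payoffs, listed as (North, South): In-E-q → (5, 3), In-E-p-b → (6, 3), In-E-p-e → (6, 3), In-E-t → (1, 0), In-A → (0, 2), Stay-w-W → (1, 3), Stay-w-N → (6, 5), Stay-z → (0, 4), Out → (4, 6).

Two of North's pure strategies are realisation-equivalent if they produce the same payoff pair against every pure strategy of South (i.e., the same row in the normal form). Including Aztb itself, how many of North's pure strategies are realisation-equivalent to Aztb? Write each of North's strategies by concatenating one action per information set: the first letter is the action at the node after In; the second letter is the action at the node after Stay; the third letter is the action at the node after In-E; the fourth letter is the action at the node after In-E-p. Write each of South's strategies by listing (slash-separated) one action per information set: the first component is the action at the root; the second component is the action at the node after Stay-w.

Row for Aztb (columns In/W, In/N, Stay/W, Stay/N, Out/W, Out/N): (0,2) (0,2) (0,4) (0,4) (4,6) (4,6).
Under Aztb, North's choice at the node after In-E and at the node after In-E-p can never be reached regardless of what South does, so varying those choices leaves every outcome unchanged.
Holding the reachable choices fixed and varying the unreachable ones freely already gives 3 × 2 = 6 equivalent strategies.
No other strategy reproduces this row, so those 6 are the full class: Azqb, Azqe, Azpb, Azpe, Aztb, Azte.

6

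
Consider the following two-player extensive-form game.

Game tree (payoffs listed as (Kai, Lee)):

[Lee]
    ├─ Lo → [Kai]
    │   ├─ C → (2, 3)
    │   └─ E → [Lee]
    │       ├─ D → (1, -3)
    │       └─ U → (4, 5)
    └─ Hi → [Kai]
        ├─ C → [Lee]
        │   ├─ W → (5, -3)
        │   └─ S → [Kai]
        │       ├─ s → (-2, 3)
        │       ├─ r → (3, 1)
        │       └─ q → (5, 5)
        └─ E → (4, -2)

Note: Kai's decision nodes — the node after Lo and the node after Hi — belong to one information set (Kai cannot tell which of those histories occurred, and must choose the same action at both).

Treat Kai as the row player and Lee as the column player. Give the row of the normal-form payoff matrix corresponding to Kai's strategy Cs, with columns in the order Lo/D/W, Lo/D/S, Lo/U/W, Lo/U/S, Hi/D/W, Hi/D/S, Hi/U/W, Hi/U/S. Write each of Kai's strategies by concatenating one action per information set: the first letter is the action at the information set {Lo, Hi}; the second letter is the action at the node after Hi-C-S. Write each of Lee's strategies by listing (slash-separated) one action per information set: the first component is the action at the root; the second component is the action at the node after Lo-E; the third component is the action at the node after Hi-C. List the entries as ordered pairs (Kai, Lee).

(2,3) (2,3) (2,3) (2,3) (5,-3) (-2,3) (5,-3) (-2,3)

vs Lo/D/W: Lee plays Lo → Kai plays C at [Lo] → (2, 3)
vs Lo/D/S: Lee plays Lo → Kai plays C at [Lo] → (2, 3)
vs Lo/U/W: Lee plays Lo → Kai plays C at [Lo] → (2, 3)
vs Lo/U/S: Lee plays Lo → Kai plays C at [Lo] → (2, 3)
vs Hi/D/W: Lee plays Hi → Kai plays C at [Hi] → Lee plays W at [Hi-C] → (5, -3)
vs Hi/D/S: Lee plays Hi → Kai plays C at [Hi] → Lee plays S at [Hi-C] → Kai plays s at [Hi-C-S] → (-2, 3)
vs Hi/U/W: Lee plays Hi → Kai plays C at [Hi] → Lee plays W at [Hi-C] → (5, -3)
vs Hi/U/S: Lee plays Hi → Kai plays C at [Hi] → Lee plays S at [Hi-C] → Kai plays s at [Hi-C-S] → (-2, 3)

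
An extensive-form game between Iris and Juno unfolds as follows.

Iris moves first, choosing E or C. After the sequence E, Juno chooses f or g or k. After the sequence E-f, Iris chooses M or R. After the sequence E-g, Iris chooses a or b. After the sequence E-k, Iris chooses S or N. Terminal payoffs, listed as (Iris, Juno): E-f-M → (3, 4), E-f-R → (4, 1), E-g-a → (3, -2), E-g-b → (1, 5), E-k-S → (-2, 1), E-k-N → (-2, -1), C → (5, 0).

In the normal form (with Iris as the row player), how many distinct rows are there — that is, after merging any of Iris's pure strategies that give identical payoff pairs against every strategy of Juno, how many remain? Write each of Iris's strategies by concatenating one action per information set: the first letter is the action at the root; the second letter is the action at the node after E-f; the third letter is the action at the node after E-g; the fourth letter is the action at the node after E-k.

9

Iris has 16 pure strategies: EMaS, EMaN, EMbS, EMbN, ERaS, ERaN, ERbS, ERbN, CMaS, CMaN, CMbS, CMbN, CRaS, CRaN, CRbS, CRbN. Columns: f, g, k.
{EMaS} → row (3,4) (3,-2) (-2,1)
{EMaN} → row (3,4) (3,-2) (-2,-1)
{EMbS} → row (3,4) (1,5) (-2,1)
{EMbN} → row (3,4) (1,5) (-2,-1)
{ERaS} → row (4,1) (3,-2) (-2,1)
{ERaN} → row (4,1) (3,-2) (-2,-1)
{ERbS} → row (4,1) (1,5) (-2,1)
{ERbN} → row (4,1) (1,5) (-2,-1)
{CMaS, CMaN, CMbS, CMbN, CRaS, CRaN, CRbS, CRbN} → row (5,0) (5,0) (5,0)
That's 9 distinct rows out of 16 strategies.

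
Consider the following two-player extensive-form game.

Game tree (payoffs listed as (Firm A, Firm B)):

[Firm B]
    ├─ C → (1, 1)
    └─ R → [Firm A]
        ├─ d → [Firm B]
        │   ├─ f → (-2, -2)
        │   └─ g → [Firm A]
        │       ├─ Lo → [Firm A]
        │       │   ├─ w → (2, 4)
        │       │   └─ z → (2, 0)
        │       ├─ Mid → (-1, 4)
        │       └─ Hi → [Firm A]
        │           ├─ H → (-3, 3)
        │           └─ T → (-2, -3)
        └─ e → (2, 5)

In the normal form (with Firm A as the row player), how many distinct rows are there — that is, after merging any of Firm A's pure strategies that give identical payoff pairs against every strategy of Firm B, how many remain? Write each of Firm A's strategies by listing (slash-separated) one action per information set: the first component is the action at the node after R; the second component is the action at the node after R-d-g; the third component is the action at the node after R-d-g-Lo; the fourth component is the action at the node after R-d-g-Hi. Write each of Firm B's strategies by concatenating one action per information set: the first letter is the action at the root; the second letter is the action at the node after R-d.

6

Firm A has 24 pure strategies: d/Lo/w/H, d/Lo/w/T, d/Lo/z/H, d/Lo/z/T, d/Mid/w/H, d/Mid/w/T, d/Mid/z/H, d/Mid/z/T, d/Hi/w/H, d/Hi/w/T, d/Hi/z/H, d/Hi/z/T, e/Lo/w/H, e/Lo/w/T, e/Lo/z/H, e/Lo/z/T, e/Mid/w/H, e/Mid/w/T, e/Mid/z/H, e/Mid/z/T, e/Hi/w/H, e/Hi/w/T, e/Hi/z/H, e/Hi/z/T. Columns: Cf, Cg, Rf, Rg.
{d/Lo/w/H, d/Lo/w/T} → row (1,1) (1,1) (-2,-2) (2,4)
{d/Lo/z/H, d/Lo/z/T} → row (1,1) (1,1) (-2,-2) (2,0)
{d/Mid/w/H, d/Mid/w/T, d/Mid/z/H, d/Mid/z/T} → row (1,1) (1,1) (-2,-2) (-1,4)
{d/Hi/w/H, d/Hi/z/H} → row (1,1) (1,1) (-2,-2) (-3,3)
{d/Hi/w/T, d/Hi/z/T} → row (1,1) (1,1) (-2,-2) (-2,-3)
{e/Lo/w/H, e/Lo/w/T, e/Lo/z/H, e/Lo/z/T, e/Mid/w/H, e/Mid/w/T, e/Mid/z/H, e/Mid/z/T, e/Hi/w/H, e/Hi/w/T, e/Hi/z/H, e/Hi/z/T} → row (1,1) (1,1) (2,5) (2,5)
That's 6 distinct rows out of 24 strategies.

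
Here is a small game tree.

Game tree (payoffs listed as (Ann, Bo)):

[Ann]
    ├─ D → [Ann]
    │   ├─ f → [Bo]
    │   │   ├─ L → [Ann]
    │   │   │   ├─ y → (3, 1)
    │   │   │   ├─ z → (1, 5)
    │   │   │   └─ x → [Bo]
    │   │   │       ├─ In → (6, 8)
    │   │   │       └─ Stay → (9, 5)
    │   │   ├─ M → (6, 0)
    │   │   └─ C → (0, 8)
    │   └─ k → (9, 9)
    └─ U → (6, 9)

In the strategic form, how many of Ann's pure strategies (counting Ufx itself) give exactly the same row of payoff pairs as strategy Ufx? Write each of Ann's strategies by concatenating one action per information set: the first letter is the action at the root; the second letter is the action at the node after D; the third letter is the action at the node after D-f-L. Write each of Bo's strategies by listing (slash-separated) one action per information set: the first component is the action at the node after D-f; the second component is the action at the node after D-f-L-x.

Row for Ufx (columns L/In, L/Stay, M/In, M/Stay, C/In, C/Stay): (6,9) (6,9) (6,9) (6,9) (6,9) (6,9).
Under Ufx, Ann's choice at the node after D and at the node after D-f-L can never be reached regardless of what Bo does, so varying those choices leaves every outcome unchanged.
Holding the reachable choices fixed and varying the unreachable ones freely already gives 2 × 3 = 6 equivalent strategies.
No other strategy reproduces this row, so those 6 are the full class: Ufy, Ufz, Ufx, Uky, Ukz, Ukx.

6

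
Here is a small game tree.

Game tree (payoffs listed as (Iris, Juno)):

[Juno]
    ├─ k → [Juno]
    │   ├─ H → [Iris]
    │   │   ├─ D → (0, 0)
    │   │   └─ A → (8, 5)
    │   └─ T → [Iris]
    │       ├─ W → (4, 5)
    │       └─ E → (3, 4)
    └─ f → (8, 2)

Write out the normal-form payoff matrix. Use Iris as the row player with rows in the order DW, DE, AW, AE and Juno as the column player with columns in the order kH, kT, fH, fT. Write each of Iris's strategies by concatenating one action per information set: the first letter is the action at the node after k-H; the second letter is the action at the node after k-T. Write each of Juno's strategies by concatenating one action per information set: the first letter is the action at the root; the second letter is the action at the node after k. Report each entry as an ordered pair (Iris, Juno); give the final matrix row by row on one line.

Row DW: kH→(0,0), kT→(4,5), fH→(8,2), fT→(8,2)
Row DE: kH→(0,0), kT→(3,4), fH→(8,2), fT→(8,2)
Row AW: kH→(8,5), kT→(4,5), fH→(8,2), fT→(8,2)
Row AE: kH→(8,5), kT→(3,4), fH→(8,2), fT→(8,2)

DW: (0,0) (4,5) (8,2) (8,2) | DE: (0,0) (3,4) (8,2) (8,2) | AW: (8,5) (4,5) (8,2) (8,2) | AE: (8,5) (3,4) (8,2) (8,2)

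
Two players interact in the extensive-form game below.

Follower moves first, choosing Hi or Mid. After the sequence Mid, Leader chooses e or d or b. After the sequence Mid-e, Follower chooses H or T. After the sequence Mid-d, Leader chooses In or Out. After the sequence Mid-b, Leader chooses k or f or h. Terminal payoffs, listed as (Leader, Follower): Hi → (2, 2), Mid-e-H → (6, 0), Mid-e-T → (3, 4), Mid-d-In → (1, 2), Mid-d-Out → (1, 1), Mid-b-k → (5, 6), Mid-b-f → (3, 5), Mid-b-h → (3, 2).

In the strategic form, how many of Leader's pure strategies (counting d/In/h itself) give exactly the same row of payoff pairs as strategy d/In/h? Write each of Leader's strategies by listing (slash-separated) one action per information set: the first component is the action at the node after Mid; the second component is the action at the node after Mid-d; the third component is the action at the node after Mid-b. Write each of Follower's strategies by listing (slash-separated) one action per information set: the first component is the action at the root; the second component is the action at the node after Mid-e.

Row for d/In/h (columns Hi/H, Hi/T, Mid/H, Mid/T): (2,2) (2,2) (1,2) (1,2).
Under d/In/h, Leader's choice at the node after Mid-b can never be reached regardless of what Follower does, so varying those choices leaves every outcome unchanged.
Holding the reachable choices fixed and varying the unreachable one freely already gives 3 equivalent strategies.
No other strategy reproduces this row, so those 3 are the full class: d/In/k, d/In/f, d/In/h.

3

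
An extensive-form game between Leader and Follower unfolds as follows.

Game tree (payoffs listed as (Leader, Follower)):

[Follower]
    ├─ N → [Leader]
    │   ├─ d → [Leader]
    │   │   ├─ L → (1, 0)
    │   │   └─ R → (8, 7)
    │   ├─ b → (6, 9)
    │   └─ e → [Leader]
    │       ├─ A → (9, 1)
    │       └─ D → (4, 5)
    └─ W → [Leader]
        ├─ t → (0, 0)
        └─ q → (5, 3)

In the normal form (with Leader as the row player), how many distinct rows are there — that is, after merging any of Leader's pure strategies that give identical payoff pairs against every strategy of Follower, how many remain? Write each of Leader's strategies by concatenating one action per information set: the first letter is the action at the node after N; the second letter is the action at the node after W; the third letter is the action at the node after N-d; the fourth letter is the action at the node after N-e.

10

Leader has 24 pure strategies: dtLA, dtLD, dtRA, dtRD, dqLA, dqLD, dqRA, dqRD, btLA, btLD, btRA, btRD, bqLA, bqLD, bqRA, bqRD, etLA, etLD, etRA, etRD, eqLA, eqLD, eqRA, eqRD. Columns: N, W.
{dtLA, dtLD} → row (1,0) (0,0)
{dtRA, dtRD} → row (8,7) (0,0)
{dqLA, dqLD} → row (1,0) (5,3)
{dqRA, dqRD} → row (8,7) (5,3)
{btLA, btLD, btRA, btRD} → row (6,9) (0,0)
{bqLA, bqLD, bqRA, bqRD} → row (6,9) (5,3)
{etLA, etRA} → row (9,1) (0,0)
{etLD, etRD} → row (4,5) (0,0)
{eqLA, eqRA} → row (9,1) (5,3)
{eqLD, eqRD} → row (4,5) (5,3)
That's 10 distinct rows out of 24 strategies.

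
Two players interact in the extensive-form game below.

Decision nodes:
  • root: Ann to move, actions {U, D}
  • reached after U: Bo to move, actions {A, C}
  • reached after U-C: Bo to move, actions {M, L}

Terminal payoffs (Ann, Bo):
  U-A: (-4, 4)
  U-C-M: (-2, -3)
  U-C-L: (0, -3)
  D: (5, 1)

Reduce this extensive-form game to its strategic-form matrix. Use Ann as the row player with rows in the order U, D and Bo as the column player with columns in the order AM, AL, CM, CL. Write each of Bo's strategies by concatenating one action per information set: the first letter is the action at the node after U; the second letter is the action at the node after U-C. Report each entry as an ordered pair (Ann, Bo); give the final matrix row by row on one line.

           AM       AL       CM       CL
   U   (-4,4)   (-4,4)  (-2,-3)   (0,-3)
   D    (5,1)    (5,1)    (5,1)    (5,1)

U: (-4,4) (-4,4) (-2,-3) (0,-3) | D: (5,1) (5,1) (5,1) (5,1)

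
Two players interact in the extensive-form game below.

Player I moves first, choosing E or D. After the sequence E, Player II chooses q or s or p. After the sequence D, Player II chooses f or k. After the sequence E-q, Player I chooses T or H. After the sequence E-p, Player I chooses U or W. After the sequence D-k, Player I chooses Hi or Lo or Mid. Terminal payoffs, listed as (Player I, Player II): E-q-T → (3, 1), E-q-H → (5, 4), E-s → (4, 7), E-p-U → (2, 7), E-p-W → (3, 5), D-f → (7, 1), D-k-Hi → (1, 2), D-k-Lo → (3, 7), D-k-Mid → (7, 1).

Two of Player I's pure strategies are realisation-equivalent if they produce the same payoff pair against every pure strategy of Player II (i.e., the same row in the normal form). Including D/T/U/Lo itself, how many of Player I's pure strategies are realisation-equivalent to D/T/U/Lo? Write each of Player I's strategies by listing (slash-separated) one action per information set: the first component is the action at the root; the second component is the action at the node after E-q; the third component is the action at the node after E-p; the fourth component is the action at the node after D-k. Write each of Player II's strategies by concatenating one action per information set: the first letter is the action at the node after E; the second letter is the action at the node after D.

Row for D/T/U/Lo (columns qf, qk, sf, sk, pf, pk): (7,1) (3,7) (7,1) (3,7) (7,1) (3,7).
Under D/T/U/Lo, Player I's choice at the node after E-q and at the node after E-p can never be reached regardless of what Player II does, so varying those choices leaves every outcome unchanged.
Holding the reachable choices fixed and varying the unreachable ones freely already gives 2 × 2 = 4 equivalent strategies.
No other strategy reproduces this row, so those 4 are the full class: D/T/U/Lo, D/T/W/Lo, D/H/U/Lo, D/H/W/Lo.

4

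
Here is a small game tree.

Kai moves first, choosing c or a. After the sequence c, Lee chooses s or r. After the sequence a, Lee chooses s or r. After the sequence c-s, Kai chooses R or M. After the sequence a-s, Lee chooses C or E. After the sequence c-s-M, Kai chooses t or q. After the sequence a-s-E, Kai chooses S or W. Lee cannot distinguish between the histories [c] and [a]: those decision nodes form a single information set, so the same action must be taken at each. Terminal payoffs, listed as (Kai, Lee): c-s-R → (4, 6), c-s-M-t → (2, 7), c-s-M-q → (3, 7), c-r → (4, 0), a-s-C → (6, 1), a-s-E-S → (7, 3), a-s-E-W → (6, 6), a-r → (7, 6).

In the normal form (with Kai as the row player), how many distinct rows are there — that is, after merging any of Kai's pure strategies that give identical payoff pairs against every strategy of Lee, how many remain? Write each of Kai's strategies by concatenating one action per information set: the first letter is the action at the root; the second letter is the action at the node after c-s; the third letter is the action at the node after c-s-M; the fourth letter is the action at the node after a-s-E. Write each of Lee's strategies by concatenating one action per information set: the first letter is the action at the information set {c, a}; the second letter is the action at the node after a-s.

Kai has 16 pure strategies: cRtS, cRtW, cRqS, cRqW, cMtS, cMtW, cMqS, cMqW, aRtS, aRtW, aRqS, aRqW, aMtS, aMtW, aMqS, aMqW. Columns: sC, sE, rC, rE.
{cRtS, cRtW, cRqS, cRqW} → row (4,6) (4,6) (4,0) (4,0)
{cMtS, cMtW} → row (2,7) (2,7) (4,0) (4,0)
{cMqS, cMqW} → row (3,7) (3,7) (4,0) (4,0)
{aRtS, aRqS, aMtS, aMqS} → row (6,1) (7,3) (7,6) (7,6)
{aRtW, aRqW, aMtW, aMqW} → row (6,1) (6,6) (7,6) (7,6)
That's 5 distinct rows out of 16 strategies.

5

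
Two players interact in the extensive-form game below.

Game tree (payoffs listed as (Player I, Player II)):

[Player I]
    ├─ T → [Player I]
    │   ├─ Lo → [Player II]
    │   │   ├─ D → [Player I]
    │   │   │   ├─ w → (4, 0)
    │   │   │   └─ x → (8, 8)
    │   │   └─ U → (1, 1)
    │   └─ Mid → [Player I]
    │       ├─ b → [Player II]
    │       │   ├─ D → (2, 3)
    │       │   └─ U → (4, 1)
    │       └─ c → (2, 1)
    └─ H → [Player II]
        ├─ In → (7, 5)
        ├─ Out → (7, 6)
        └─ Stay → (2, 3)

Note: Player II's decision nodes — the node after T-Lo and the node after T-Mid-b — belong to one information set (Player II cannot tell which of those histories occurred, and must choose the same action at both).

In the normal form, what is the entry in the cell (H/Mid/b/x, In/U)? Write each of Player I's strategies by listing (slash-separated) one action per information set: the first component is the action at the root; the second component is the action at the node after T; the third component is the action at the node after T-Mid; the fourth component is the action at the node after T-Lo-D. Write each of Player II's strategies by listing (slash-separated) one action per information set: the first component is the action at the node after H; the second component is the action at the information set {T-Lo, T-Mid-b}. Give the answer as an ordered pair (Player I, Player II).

Trace the play path from the root:
  Player I plays H
  Player II plays In at [H]
→ terminal payoff (7, 5).
(Player I's choice at the node after T is never reached on this path, so it doesn't affect the outcome.)

(7, 5)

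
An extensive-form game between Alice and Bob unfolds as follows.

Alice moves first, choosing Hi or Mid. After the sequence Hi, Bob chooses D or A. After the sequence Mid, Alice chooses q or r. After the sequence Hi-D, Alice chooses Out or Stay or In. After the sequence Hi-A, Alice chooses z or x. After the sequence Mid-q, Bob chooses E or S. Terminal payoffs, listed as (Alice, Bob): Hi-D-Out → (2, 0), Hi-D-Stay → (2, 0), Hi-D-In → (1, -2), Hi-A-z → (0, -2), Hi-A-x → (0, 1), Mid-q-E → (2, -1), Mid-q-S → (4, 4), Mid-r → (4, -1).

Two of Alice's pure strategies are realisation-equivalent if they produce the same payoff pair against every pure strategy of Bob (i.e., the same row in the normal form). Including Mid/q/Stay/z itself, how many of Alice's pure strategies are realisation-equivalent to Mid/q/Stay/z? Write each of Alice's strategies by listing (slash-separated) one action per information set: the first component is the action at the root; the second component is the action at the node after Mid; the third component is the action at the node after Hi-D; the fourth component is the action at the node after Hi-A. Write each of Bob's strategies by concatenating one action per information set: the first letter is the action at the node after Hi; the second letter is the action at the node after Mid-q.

Row for Mid/q/Stay/z (columns DE, DS, AE, AS): (2,-1) (4,4) (2,-1) (4,4).
Under Mid/q/Stay/z, Alice's choice at the node after Hi-D and at the node after Hi-A can never be reached regardless of what Bob does, so varying those choices leaves every outcome unchanged.
Holding the reachable choices fixed and varying the unreachable ones freely already gives 3 × 2 = 6 equivalent strategies.
No other strategy reproduces this row, so those 6 are the full class: Mid/q/Out/z, Mid/q/Out/x, Mid/q/Stay/z, Mid/q/Stay/x, Mid/q/In/z, Mid/q/In/x.

6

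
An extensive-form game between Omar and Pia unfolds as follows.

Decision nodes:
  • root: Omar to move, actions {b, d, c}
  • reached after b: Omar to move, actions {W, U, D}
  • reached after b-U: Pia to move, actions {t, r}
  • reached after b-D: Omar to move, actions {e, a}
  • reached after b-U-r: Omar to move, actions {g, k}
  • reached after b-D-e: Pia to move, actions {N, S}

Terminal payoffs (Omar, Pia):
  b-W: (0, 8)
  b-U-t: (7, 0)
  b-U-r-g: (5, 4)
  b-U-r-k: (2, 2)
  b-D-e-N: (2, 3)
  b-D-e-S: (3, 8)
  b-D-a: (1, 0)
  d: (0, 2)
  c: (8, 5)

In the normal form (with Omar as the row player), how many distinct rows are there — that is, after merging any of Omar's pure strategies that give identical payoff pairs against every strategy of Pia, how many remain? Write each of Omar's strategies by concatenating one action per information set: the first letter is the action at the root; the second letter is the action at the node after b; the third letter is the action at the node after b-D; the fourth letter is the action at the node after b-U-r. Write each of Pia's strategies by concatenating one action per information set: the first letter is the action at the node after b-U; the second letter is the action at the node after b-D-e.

Omar has 36 pure strategies: bWeg, bWek, bWag, bWak, bUeg, bUek, bUag, bUak, bDeg, bDek, bDag, bDak, dWeg, dWek, dWag, dWak, dUeg, dUek, dUag, dUak, dDeg, dDek, dDag, dDak, cWeg, cWek, cWag, cWak, cUeg, cUek, cUag, cUak, cDeg, cDek, cDag, cDak. Columns: tN, tS, rN, rS.
{bWeg, bWek, bWag, bWak} → row (0,8) (0,8) (0,8) (0,8)
{bUeg, bUag} → row (7,0) (7,0) (5,4) (5,4)
{bUek, bUak} → row (7,0) (7,0) (2,2) (2,2)
{bDeg, bDek} → row (2,3) (3,8) (2,3) (3,8)
{bDag, bDak} → row (1,0) (1,0) (1,0) (1,0)
{dWeg, dWek, dWag, dWak, dUeg, dUek, dUag, dUak, dDeg, dDek, dDag, dDak} → row (0,2) (0,2) (0,2) (0,2)
{cWeg, cWek, cWag, cWak, cUeg, cUek, cUag, cUak, cDeg, cDek, cDag, cDak} → row (8,5) (8,5) (8,5) (8,5)
That's 7 distinct rows out of 36 strategies.

7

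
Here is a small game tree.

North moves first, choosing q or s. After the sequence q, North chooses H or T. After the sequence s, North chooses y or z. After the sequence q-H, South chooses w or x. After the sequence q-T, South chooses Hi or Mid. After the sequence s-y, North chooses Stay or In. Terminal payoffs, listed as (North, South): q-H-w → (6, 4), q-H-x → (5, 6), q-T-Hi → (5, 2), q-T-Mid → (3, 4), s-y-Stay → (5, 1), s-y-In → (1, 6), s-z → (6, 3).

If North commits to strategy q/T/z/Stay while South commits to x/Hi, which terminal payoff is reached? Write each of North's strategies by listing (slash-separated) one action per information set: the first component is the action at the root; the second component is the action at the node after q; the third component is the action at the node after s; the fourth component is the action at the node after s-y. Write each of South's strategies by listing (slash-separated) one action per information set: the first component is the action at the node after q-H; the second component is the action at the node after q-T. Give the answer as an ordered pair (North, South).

(5, 2)

Trace the play path from the root:
  North plays q
  North plays T at [q]
  South plays Hi at [q-T]
→ terminal payoff (5, 2).
(North's choice at the node after s is never reached on this path, so it doesn't affect the outcome.)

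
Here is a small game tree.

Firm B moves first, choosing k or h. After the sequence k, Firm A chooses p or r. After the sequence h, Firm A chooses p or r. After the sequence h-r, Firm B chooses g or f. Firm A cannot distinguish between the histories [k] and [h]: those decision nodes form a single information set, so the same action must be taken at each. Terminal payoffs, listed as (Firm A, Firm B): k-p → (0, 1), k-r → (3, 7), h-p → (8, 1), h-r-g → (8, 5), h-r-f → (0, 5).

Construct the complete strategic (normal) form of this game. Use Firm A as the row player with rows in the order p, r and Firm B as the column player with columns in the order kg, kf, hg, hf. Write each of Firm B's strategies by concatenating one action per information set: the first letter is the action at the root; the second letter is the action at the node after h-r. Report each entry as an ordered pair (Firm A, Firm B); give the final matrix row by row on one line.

p: (0,1) (0,1) (8,1) (8,1) | r: (3,7) (3,7) (8,5) (0,5)

           kg       kf       hg       hf
   p    (0,1)    (0,1)    (8,1)    (8,1)
   r    (3,7)    (3,7)    (8,5)    (0,5)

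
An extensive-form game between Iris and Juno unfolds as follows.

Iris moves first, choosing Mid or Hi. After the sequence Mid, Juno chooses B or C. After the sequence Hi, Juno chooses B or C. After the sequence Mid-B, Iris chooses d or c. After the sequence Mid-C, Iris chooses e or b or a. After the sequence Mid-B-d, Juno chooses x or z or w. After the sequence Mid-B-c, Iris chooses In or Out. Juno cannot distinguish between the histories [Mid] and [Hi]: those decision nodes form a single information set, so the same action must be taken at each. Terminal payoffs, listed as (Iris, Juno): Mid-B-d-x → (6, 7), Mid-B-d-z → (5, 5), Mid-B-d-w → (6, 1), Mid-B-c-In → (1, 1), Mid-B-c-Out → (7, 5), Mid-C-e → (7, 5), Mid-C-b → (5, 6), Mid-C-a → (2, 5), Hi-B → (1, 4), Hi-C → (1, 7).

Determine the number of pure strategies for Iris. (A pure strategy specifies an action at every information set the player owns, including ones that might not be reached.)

Iris owns the root with actions {Mid, Hi} — two choices.
Iris owns the node after Mid-B with actions {d, c} — two choices.
Iris owns the node after Mid-C with actions {e, b, a} — three choices.
Iris owns the node after Mid-B-c with actions {In, Out} — two choices.
A pure strategy fixes one action at each information set independently, so the count is the product 2 × 2 × 3 × 2 = 24.

24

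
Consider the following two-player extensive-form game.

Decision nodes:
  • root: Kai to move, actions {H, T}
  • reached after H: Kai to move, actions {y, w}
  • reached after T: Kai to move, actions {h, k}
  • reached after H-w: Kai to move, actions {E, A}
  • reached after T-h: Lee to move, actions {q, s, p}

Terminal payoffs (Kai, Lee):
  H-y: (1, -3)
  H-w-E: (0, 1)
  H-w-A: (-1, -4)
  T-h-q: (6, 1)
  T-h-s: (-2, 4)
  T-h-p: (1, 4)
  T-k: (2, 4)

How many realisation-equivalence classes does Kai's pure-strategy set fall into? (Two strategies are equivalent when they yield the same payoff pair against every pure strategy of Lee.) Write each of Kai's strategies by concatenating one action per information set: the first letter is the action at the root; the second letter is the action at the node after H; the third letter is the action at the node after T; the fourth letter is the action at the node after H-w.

5

Kai has 16 pure strategies: HyhE, HyhA, HykE, HykA, HwhE, HwhA, HwkE, HwkA, TyhE, TyhA, TykE, TykA, TwhE, TwhA, TwkE, TwkA. Columns: q, s, p.
{HyhE, HyhA, HykE, HykA} → row (1,-3) (1,-3) (1,-3)
{HwhE, HwkE} → row (0,1) (0,1) (0,1)
{HwhA, HwkA} → row (-1,-4) (-1,-4) (-1,-4)
{TyhE, TyhA, TwhE, TwhA} → row (6,1) (-2,4) (1,4)
{TykE, TykA, TwkE, TwkA} → row (2,4) (2,4) (2,4)
That's 5 distinct rows out of 16 strategies.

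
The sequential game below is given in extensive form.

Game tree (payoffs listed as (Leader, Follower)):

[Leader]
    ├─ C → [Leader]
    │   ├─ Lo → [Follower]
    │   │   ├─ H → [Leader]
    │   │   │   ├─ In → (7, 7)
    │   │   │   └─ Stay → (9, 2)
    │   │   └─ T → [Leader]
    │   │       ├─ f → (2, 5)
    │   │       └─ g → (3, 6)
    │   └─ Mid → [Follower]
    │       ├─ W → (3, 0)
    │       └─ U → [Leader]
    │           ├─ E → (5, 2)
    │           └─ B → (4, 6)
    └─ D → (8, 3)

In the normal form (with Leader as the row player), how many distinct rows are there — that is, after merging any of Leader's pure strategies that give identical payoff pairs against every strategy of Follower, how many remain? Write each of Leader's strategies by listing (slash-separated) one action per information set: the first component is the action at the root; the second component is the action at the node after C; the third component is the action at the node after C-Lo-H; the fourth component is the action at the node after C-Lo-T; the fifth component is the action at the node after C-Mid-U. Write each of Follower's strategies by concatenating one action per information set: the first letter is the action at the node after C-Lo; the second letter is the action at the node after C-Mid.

7

Leader has 32 pure strategies: C/Lo/In/f/E, C/Lo/In/f/B, C/Lo/In/g/E, C/Lo/In/g/B, C/Lo/Stay/f/E, C/Lo/Stay/f/B, C/Lo/Stay/g/E, C/Lo/Stay/g/B, C/Mid/In/f/E, C/Mid/In/f/B, C/Mid/In/g/E, C/Mid/In/g/B, C/Mid/Stay/f/E, C/Mid/Stay/f/B, C/Mid/Stay/g/E, C/Mid/Stay/g/B, D/Lo/In/f/E, D/Lo/In/f/B, D/Lo/In/g/E, D/Lo/In/g/B, D/Lo/Stay/f/E, D/Lo/Stay/f/B, D/Lo/Stay/g/E, D/Lo/Stay/g/B, D/Mid/In/f/E, D/Mid/In/f/B, D/Mid/In/g/E, D/Mid/In/g/B, D/Mid/Stay/f/E, D/Mid/Stay/f/B, D/Mid/Stay/g/E, D/Mid/Stay/g/B. Columns: HW, HU, TW, TU.
{C/Lo/In/f/E, C/Lo/In/f/B} → row (7,7) (7,7) (2,5) (2,5)
{C/Lo/In/g/E, C/Lo/In/g/B} → row (7,7) (7,7) (3,6) (3,6)
{C/Lo/Stay/f/E, C/Lo/Stay/f/B} → row (9,2) (9,2) (2,5) (2,5)
{C/Lo/Stay/g/E, C/Lo/Stay/g/B} → row (9,2) (9,2) (3,6) (3,6)
{C/Mid/In/f/E, C/Mid/In/g/E, C/Mid/Stay/f/E, C/Mid/Stay/g/E} → row (3,0) (5,2) (3,0) (5,2)
{C/Mid/In/f/B, C/Mid/In/g/B, C/Mid/Stay/f/B, C/Mid/Stay/g/B} → row (3,0) (4,6) (3,0) (4,6)
{D/Lo/In/f/E, D/Lo/In/f/B, D/Lo/In/g/E, D/Lo/In/g/B, D/Lo/Stay/f/E, D/Lo/Stay/f/B, D/Lo/Stay/g/E, D/Lo/Stay/g/B, D/Mid/In/f/E, D/Mid/In/f/B, D/Mid/In/g/E, D/Mid/In/g/B, D/Mid/Stay/f/E, D/Mid/Stay/f/B, D/Mid/Stay/g/E, D/Mid/Stay/g/B} → row (8,3) (8,3) (8,3) (8,3)
That's 7 distinct rows out of 32 strategies.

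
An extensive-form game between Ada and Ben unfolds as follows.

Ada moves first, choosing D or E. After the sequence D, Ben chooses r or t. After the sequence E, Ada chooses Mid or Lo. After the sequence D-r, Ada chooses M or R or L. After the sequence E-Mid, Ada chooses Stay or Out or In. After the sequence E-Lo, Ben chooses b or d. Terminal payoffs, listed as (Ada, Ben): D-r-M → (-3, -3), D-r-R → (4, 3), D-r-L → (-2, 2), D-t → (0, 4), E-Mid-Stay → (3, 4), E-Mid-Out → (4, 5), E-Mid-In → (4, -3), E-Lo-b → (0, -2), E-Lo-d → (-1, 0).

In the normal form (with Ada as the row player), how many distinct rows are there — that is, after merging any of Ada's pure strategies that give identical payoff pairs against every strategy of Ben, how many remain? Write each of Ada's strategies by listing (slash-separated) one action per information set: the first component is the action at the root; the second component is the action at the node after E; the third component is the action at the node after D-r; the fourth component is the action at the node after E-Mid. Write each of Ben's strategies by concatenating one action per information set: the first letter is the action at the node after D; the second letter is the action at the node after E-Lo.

Ada has 36 pure strategies: D/Mid/M/Stay, D/Mid/M/Out, D/Mid/M/In, D/Mid/R/Stay, D/Mid/R/Out, D/Mid/R/In, D/Mid/L/Stay, D/Mid/L/Out, D/Mid/L/In, D/Lo/M/Stay, D/Lo/M/Out, D/Lo/M/In, D/Lo/R/Stay, D/Lo/R/Out, D/Lo/R/In, D/Lo/L/Stay, D/Lo/L/Out, D/Lo/L/In, E/Mid/M/Stay, E/Mid/M/Out, E/Mid/M/In, E/Mid/R/Stay, E/Mid/R/Out, E/Mid/R/In, E/Mid/L/Stay, E/Mid/L/Out, E/Mid/L/In, E/Lo/M/Stay, E/Lo/M/Out, E/Lo/M/In, E/Lo/R/Stay, E/Lo/R/Out, E/Lo/R/In, E/Lo/L/Stay, E/Lo/L/Out, E/Lo/L/In. Columns: rb, rd, tb, td.
{D/Mid/M/Stay, D/Mid/M/Out, D/Mid/M/In, D/Lo/M/Stay, D/Lo/M/Out, D/Lo/M/In} → row (-3,-3) (-3,-3) (0,4) (0,4)
{D/Mid/R/Stay, D/Mid/R/Out, D/Mid/R/In, D/Lo/R/Stay, D/Lo/R/Out, D/Lo/R/In} → row (4,3) (4,3) (0,4) (0,4)
{D/Mid/L/Stay, D/Mid/L/Out, D/Mid/L/In, D/Lo/L/Stay, D/Lo/L/Out, D/Lo/L/In} → row (-2,2) (-2,2) (0,4) (0,4)
{E/Mid/M/Stay, E/Mid/R/Stay, E/Mid/L/Stay} → row (3,4) (3,4) (3,4) (3,4)
{E/Mid/M/Out, E/Mid/R/Out, E/Mid/L/Out} → row (4,5) (4,5) (4,5) (4,5)
{E/Mid/M/In, E/Mid/R/In, E/Mid/L/In} → row (4,-3) (4,-3) (4,-3) (4,-3)
{E/Lo/M/Stay, E/Lo/M/Out, E/Lo/M/In, E/Lo/R/Stay, E/Lo/R/Out, E/Lo/R/In, E/Lo/L/Stay, E/Lo/L/Out, E/Lo/L/In} → row (0,-2) (-1,0) (0,-2) (-1,0)
That's 7 distinct rows out of 36 strategies.

7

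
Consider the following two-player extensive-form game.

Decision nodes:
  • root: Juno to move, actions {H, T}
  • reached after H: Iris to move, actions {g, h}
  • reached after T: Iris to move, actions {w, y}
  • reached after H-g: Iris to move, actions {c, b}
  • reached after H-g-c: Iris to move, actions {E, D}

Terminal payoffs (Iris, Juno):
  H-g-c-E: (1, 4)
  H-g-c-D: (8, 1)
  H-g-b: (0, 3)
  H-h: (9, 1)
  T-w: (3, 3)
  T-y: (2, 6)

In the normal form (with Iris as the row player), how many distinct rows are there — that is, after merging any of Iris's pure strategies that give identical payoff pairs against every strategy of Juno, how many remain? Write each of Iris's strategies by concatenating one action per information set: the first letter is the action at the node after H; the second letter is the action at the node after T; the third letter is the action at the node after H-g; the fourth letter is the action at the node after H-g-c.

Iris has 16 pure strategies: gwcE, gwcD, gwbE, gwbD, gycE, gycD, gybE, gybD, hwcE, hwcD, hwbE, hwbD, hycE, hycD, hybE, hybD. Columns: H, T.
{gwcE} → row (1,4) (3,3)
{gwcD} → row (8,1) (3,3)
{gwbE, gwbD} → row (0,3) (3,3)
{gycE} → row (1,4) (2,6)
{gycD} → row (8,1) (2,6)
{gybE, gybD} → row (0,3) (2,6)
{hwcE, hwcD, hwbE, hwbD} → row (9,1) (3,3)
{hycE, hycD, hybE, hybD} → row (9,1) (2,6)
That's 8 distinct rows out of 16 strategies.

8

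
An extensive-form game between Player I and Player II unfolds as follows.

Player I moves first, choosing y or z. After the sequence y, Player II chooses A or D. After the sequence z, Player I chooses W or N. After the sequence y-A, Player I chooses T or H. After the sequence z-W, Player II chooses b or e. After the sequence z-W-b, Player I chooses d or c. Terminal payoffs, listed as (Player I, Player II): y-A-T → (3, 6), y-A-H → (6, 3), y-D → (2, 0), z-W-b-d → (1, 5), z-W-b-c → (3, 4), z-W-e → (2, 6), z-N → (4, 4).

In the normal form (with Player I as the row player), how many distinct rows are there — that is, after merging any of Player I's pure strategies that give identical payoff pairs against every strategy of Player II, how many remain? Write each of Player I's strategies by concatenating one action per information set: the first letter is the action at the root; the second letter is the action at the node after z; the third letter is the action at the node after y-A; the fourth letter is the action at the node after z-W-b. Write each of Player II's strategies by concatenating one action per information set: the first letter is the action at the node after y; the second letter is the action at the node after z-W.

5

Player I has 16 pure strategies: yWTd, yWTc, yWHd, yWHc, yNTd, yNTc, yNHd, yNHc, zWTd, zWTc, zWHd, zWHc, zNTd, zNTc, zNHd, zNHc. Columns: Ab, Ae, Db, De.
{yWTd, yWTc, yNTd, yNTc} → row (3,6) (3,6) (2,0) (2,0)
{yWHd, yWHc, yNHd, yNHc} → row (6,3) (6,3) (2,0) (2,0)
{zWTd, zWHd} → row (1,5) (2,6) (1,5) (2,6)
{zWTc, zWHc} → row (3,4) (2,6) (3,4) (2,6)
{zNTd, zNTc, zNHd, zNHc} → row (4,4) (4,4) (4,4) (4,4)
That's 5 distinct rows out of 16 strategies.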